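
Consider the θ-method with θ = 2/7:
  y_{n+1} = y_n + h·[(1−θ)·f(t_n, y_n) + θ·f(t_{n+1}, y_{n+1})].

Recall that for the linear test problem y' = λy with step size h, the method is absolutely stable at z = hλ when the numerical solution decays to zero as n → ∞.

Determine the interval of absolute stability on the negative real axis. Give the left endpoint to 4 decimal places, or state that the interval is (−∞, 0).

Set f=λy, z=hλ:
  y_{n+1} = y_n + z·[5/7·y_n + 2/7·y_{n+1}] ⇒ (1 − 2/7z)y_{n+1} = (1 + 5/7z)y_n
  Hence R(z) = (1 + 5/7z)/(1 − 2/7z).

Boundary: |R(x)|=1, x<0.
x=-1.36: |R|=0.0206
R=−1: 1+5/7x = −1+2/7x ⇒ -3/7x=2 ⇒ x=2/(-3/7)=-4.6667
Confirm numerically:
  x=-3.502: |R|=0.75050 <1
  x=-2.715: |R|=0.52896 <1
  x=-2.313: |R|=0.39265 <1
  x=-5.181: |R|=1.08887 >1
  x=-4.773: |R|=1.01928 >1
  x=-4.689: |R|=1.00409 >1
Stable set (-4.6667, 0).

z∈(-4.6667,0).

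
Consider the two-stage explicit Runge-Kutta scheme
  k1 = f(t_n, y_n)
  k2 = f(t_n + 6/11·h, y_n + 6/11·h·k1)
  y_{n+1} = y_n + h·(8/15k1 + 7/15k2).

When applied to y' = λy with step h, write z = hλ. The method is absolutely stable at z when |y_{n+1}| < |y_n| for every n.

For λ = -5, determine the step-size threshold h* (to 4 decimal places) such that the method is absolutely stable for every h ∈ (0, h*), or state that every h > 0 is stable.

(-3.9286,0); λ=-5 ⇒ h* = (55/14)/5 = 0.7857.

With y'=λy (z=hλ):
  k1=λy_n ⇒ h·k1=z·y_n;  k2=λ(1+6/11z)y_n ⇒ h·k2=z(1+6/11z)y_n
  y_{n+1}/y_n = 1 + 8/15z + 7/15z(1+6/11z) = 1 + z + 14/55z²
  so R(z) = 1 + z + 14/55z².

Boundary: |R(x)|=1, x<0.
x=-1.36: |R|=0.1108
R=1: x+14/55x²=0 ⇒ x=−55/14=-3.9286; min R=1−1/(4·14/55)=0.0179>−1
Confirm numerically:
  x=-3.221: |R|=0.41987 <1
  x=-2.245: |R|=0.03792 <1
  x=-1.617: |R|=0.04856 <1
  x=-4.495: |R|=1.64810 >1
  x=-4.284: |R|=1.38759 >1
  x=-4.211: |R|=1.30273 >1
Interval (-3.9286, 0).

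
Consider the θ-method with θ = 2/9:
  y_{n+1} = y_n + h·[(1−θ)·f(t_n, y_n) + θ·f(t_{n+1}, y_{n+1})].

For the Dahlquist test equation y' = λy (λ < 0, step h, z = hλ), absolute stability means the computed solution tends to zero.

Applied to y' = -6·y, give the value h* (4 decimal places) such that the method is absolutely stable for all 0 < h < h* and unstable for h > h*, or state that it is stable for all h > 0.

With y'=λy (z=hλ):
  y_{n+1} = y_n + z·[7/9·y_n + 2/9·y_{n+1}] ⇒ (1 − 2/9z)y_{n+1} = (1 + 7/9z)y_n
  ⇒ R(z) = (1 + 7/9z)/(1 − 2/9z).

Boundary: |R(x)|=1, x<0.
x=-0.37: |R|=0.6581
R=−1: 1+7/9x = −1+2/9x ⇒ -5/9x=2 ⇒ x=2/(-5/9)=-3.6000
Confirm numerically:
  x=-2.811: |R|=0.73020 <1
  x=-2.777: |R|=0.71726 <1
  x=-2.184: |R|=0.47038 <1
  x=-4.020: |R|=1.12324 >1
  x=-3.947: |R|=1.10270 >1
So |R|<1 on (-3.6000, 0).

(-3.6000,0); λ=-6 ⇒ h* = (18/5)/6 = 0.6000.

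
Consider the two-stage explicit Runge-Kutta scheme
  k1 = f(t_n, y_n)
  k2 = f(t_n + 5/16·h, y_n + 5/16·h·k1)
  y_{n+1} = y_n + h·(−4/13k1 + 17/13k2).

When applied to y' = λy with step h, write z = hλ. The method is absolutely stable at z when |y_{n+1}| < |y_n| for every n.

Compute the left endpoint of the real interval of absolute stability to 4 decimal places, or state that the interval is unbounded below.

With y'=λy (z=hλ):
  k1=λy_n ⇒ h·k1=z·y_n;  k2=λ(1+5/16z)y_n ⇒ h·k2=z(1+5/16z)y_n
  y_{n+1}/y_n = 1 − 4/13z + 17/13z(1+5/16z) = 1 + z + 85/208z²
  R(z) = 1 + z + 85/208z².

Need |R(x)|<1, x<0.
x=-0.98: |R|=0.4125
R=1: x+85/208x²=0 ⇒ x=−208/85=-2.4471; min R=1−1/(4·85/208)=0.3882>−1
Confirm numerically:
  x=-1.951: |R|=0.60450 <1
  x=-1.487: |R|=0.41660 <1
  x=-1.476: |R|=0.41428 <1
  x=-2.965: |R|=1.62757 >1
  x=-2.807: |R|=1.41289 >1
  x=-2.642: |R|=1.21047 >1
Stable set (-2.4471, 0).

z* = -2.4471.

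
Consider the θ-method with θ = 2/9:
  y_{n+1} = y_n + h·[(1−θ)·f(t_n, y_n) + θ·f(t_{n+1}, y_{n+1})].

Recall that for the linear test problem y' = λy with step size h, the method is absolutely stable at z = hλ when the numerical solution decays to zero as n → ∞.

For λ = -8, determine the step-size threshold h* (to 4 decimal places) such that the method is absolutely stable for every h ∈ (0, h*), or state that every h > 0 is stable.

(-3.6000,0); λ=-8 ⇒ h* = (18/5)/8 = 0.4500.

On y'=λy, z=hλ:
  y_{n+1} = y_n + z·[7/9·y_n + 2/9·y_{n+1}] ⇒ (1 − 2/9z)y_{n+1} = (1 + 7/9z)y_n
  Hence R(z) = (1 + 7/9z)/(1 − 2/9z).

Boundary: |R(x)|=1, x<0.
x=-0.85: |R|=0.2850
R=−1: 1+7/9x = −1+2/9x ⇒ -5/9x=2 ⇒ x=2/(-5/9)=-3.6000
Confirm numerically:
  x=-3.141: |R|=0.84982 <1
  x=-2.534: |R|=0.62113 <1
  x=-1.517: |R|=0.13454 <1
  x=-4.138: |R|=1.15571 >1
  x=-4.048: |R|=1.13102 >1
  x=-3.755: |R|=1.04694 >1
Stable set (-3.6000, 0).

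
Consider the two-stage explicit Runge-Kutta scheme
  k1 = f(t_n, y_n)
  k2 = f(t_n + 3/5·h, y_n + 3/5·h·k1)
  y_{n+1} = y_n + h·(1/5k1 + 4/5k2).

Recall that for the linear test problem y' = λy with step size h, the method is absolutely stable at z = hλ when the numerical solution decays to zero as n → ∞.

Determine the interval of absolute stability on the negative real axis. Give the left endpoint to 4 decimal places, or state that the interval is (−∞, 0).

(-2.0833, 0).

On y'=λy, z=hλ:
  k1=λy_n ⇒ h·k1=z·y_n;  k2=λ(1+3/5z)y_n ⇒ h·k2=z(1+3/5z)y_n
  y_{n+1}/y_n = 1 + 1/5z + 4/5z(1+3/5z) = 1 + z + 12/25z²
  R(z) = 1 + z + 12/25z².

Need |R(x)|<1, x<0.
x=-0.86: |R|=0.4950
R=1: x+12/25x²=0 ⇒ x=−25/12=-2.0833; min R=1−1/(4·12/25)=0.4792>−1
Confirm numerically:
  x=-1.680: |R|=0.67475 <1
  x=-1.368: |R|=0.53028 <1
  x=-0.948: |R|=0.48338 <1
  x=-2.323: |R|=1.26724 >1
  x=-2.239: |R|=1.16730 >1
  x=-2.228: |R|=1.15471 >1
So |R|<1 on (-2.0833, 0).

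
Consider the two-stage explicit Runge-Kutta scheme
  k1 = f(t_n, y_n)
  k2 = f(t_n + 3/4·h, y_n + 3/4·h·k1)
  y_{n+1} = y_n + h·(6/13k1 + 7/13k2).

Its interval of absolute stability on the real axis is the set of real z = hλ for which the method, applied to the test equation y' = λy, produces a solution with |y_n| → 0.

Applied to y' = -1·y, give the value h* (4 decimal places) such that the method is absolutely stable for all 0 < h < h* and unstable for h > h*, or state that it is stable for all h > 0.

(-2.4762,0); λ=-1 ⇒ h* = (52/21)/1 = 2.4762.

Test eqn y'=λy, z=hλ:
  k1=λy_n ⇒ h·k1=z·y_n;  k2=λ(1+3/4z)y_n ⇒ h·k2=z(1+3/4z)y_n
  y_{n+1}/y_n = 1 + 6/13z + 7/13z(1+3/4z) = 1 + z + 21/52z²
  Hence R(z) = 1 + z + 21/52z².

Solve |R(x)|<1 on ℝ⁻.
x=-0.32: |R|=0.7214
R=1: x+21/52x²=0 ⇒ x=−52/21=-2.4762; min R=1−1/(4·21/52)=0.3810>−1
Confirm numerically:
  x=-2.392: |R|=0.91867 <1
  x=-2.313: |R|=0.84756 <1
  x=-2.270: |R|=0.81098 <1
  x=-1.801: |R|=0.50892 <1
  x=-3.070: |R|=1.73621 >1
  x=-2.587: |R|=1.11577 >1
  x=-2.542: |R|=1.06756 >1
Stable set (-2.4762, 0).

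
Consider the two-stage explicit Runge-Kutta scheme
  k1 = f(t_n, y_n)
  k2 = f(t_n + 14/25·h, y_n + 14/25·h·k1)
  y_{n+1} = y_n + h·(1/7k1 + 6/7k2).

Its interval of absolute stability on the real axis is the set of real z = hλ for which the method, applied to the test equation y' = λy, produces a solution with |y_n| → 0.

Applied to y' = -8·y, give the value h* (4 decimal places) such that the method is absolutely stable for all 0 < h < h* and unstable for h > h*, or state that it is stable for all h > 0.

(-2.0833,0); λ=-8 ⇒ h* = (25/12)/8 = 0.2604.

Set f=λy, z=hλ:
  k1=λy_n ⇒ h·k1=z·y_n;  k2=λ(1+14/25z)y_n ⇒ h·k2=z(1+14/25z)y_n
  y_{n+1}/y_n = 1 + 1/7z + 6/7z(1+14/25z) = 1 + z + 12/25z²
  so R(z) = 1 + z + 12/25z².

Need |R(x)|<1, x<0.
x=-0.51: |R|=0.6148
R=1: x+12/25x²=0 ⇒ x=−25/12=-2.0833; min R=1−1/(4·12/25)=0.4792>−1
Confirm numerically:
  x=-1.459: |R|=0.56277 <1
  x=-1.105: |R|=0.48109 <1
  x=-0.916: |R|=0.48675 <1
  x=-2.603: |R|=1.64929 >1
  x=-2.193: |R|=1.11544 >1
So |R|<1 on (-2.0833, 0).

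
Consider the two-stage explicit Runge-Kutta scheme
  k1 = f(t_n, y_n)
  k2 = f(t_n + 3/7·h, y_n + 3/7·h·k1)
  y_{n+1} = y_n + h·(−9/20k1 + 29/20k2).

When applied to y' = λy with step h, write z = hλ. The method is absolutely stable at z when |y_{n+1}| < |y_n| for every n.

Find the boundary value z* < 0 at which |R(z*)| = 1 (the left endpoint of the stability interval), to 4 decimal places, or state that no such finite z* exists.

left endpoint -1.6092.

Set f=λy, z=hλ:
  k1=λy_n ⇒ h·k1=z·y_n;  k2=λ(1+3/7z)y_n ⇒ h·k2=z(1+3/7z)y_n
  y_{n+1}/y_n = 1 − 9/20z + 29/20z(1+3/7z) = 1 + z + 87/140z²
  so R(z) = 1 + z + 87/140z².

Solve |R(x)|<1 on ℝ⁻.
x=-0.74: |R|=0.6003
R=1: x+87/140x²=0 ⇒ x=−140/87=-1.6092; min R=1−1/(4·87/140)=0.5977>−1
Confirm numerically:
  x=-1.217: |R|=0.70339 <1
  x=-0.765: |R|=0.59868 <1
  x=-0.682: |R|=0.60704 <1
  x=-2.065: |R|=1.58491 >1
  x=-1.824: |R|=1.24348 >1
Stable set (-1.6092, 0).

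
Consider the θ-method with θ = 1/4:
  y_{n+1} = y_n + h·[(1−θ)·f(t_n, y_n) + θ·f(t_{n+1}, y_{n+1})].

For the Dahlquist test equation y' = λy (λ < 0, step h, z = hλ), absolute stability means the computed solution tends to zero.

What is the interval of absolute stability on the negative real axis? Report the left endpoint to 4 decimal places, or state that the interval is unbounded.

Set f=λy, z=hλ:
  y_{n+1} = y_n + z·[3/4·y_n + 1/4·y_{n+1}] ⇒ (1 − 1/4z)y_{n+1} = (1 + 3/4z)y_n
  so R(z) = (1 + 3/4z)/(1 − 1/4z).

Find x<0 with |R(x)|<1.
x=-0.71: |R|=0.3970
R=−1: 1+3/4x = −1+1/4x ⇒ -1/2x=2 ⇒ x=2/(-1/2)=-4.0000
Confirm numerically:
  x=-3.768: |R|=0.94027 <1
  x=-2.410: |R|=0.50390 <1
  x=-2.186: |R|=0.41351 <1
  x=-4.523: |R|=1.12273 >1
  x=-4.135: |R|=1.03319 >1
So |R|<1 on (-4.0000, 0).

z∈(-4.0000,0).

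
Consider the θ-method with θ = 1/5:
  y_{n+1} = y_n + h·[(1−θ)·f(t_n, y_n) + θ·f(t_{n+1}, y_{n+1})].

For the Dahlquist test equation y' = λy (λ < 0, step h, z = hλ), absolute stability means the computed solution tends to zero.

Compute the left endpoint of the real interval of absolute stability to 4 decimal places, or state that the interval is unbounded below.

With y'=λy (z=hλ):
  y_{n+1} = y_n + z·[4/5·y_n + 1/5·y_{n+1}] ⇒ (1 − 1/5z)y_{n+1} = (1 + 4/5z)y_n
  ⇒ R(z) = (1 + 4/5z)/(1 − 1/5z).

Need |R(x)|<1, x<0.
x=-1.08: |R|=0.1118
R=−1: 1+4/5x = −1+1/5x ⇒ -3/5x=2 ⇒ x=2/(-3/5)=-3.3333
Confirm numerically:
  x=-3.098: |R|=0.91282 <1
  x=-2.510: |R|=0.67111 <1
  x=-2.241: |R|=0.54744 <1
  x=-3.465: |R|=1.04666 >1
  x=-3.393: |R|=1.02133 >1
So |R|<1 on (-3.3333, 0).

left endpoint -3.3333.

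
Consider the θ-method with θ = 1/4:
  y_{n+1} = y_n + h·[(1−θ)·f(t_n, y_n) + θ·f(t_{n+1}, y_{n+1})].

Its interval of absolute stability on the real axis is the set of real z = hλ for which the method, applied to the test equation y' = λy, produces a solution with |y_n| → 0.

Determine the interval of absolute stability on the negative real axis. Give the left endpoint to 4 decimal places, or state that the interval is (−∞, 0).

Test eqn y'=λy, z=hλ:
  y_{n+1} = y_n + z·[3/4·y_n + 1/4·y_{n+1}] ⇒ (1 − 1/4z)y_{n+1} = (1 + 3/4z)y_n
  ⇒ R(z) = (1 + 3/4z)/(1 − 1/4z).

Find x<0 with |R(x)|<1.
x=-1.3: |R|=0.0189
R=−1: 1+3/4x = −1+1/4x ⇒ -1/2x=2 ⇒ x=2/(-1/2)=-4.0000
Confirm numerically:
  x=-3.403: |R|=0.83871 <1
  x=-3.148: |R|=0.76161 <1
  x=-2.415: |R|=0.50585 <1
  x=-4.537: |R|=1.12581 >1
  x=-4.187: |R|=1.04568 >1
So |R|<1 on (-4.0000, 0).

z∈(-4.0000,0).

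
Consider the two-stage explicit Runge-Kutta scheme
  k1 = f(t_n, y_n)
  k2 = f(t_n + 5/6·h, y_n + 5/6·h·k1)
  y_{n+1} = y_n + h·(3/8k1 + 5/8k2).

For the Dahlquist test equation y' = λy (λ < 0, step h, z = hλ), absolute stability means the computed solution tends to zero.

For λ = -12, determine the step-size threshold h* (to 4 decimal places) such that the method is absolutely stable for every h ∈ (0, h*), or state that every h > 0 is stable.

On y'=λy, z=hλ:
  k1=λy_n ⇒ h·k1=z·y_n;  k2=λ(1+5/6z)y_n ⇒ h·k2=z(1+5/6z)y_n
  y_{n+1}/y_n = 1 + 3/8z + 5/8z(1+5/6z) = 1 + z + 25/48z²
  R(z) = 1 + z + 25/48z².

Boundary: |R(x)|=1, x<0.
x=-0.56: |R|=0.6033
R=1: x+25/48x²=0 ⇒ x=−48/25=-1.9200; min R=1−1/(4·25/48)=0.5200>−1
Confirm numerically:
  x=-1.629: |R|=0.75310 <1
  x=-1.354: |R|=0.60085 <1
  x=-1.345: |R|=0.59720 <1
  x=-2.452: |R|=1.67941 >1
  x=-2.332: |R|=1.50041 >1
  x=-2.279: |R|=1.42613 >1
Interval (-1.9200, 0).

(-1.9200,0); λ=-12 ⇒ h* = (48/25)/12 = 0.1600.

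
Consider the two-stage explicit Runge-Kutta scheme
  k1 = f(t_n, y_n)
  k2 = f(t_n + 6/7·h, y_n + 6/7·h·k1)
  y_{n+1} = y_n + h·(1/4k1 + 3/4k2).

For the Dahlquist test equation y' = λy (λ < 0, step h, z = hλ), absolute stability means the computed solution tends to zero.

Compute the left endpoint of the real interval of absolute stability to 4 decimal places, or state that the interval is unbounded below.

On y'=λy, z=hλ:
  k1=λy_n ⇒ h·k1=z·y_n;  k2=λ(1+6/7z)y_n ⇒ h·k2=z(1+6/7z)y_n
  y_{n+1}/y_n = 1 + 1/4z + 3/4z(1+6/7z) = 1 + z + 9/14z²
  so R(z) = 1 + z + 9/14z².

Find x<0 with |R(x)|<1.
x=-1.59: |R|=1.0352
R=1: x+9/14x²=0 ⇒ x=−14/9=-1.5556; min R=1−1/(4·9/14)=0.6111>−1
Confirm numerically:
  x=-1.224: |R|=0.73911 <1
  x=-1.026: |R|=0.65072 <1
  x=-0.938: |R|=0.62761 <1
  x=-0.842: |R|=0.61376 <1
  x=-2.050: |R|=1.65161 >1
  x=-1.741: |R|=1.20755 >1
Stable set (-1.5556, 0).

z* = -1.5556.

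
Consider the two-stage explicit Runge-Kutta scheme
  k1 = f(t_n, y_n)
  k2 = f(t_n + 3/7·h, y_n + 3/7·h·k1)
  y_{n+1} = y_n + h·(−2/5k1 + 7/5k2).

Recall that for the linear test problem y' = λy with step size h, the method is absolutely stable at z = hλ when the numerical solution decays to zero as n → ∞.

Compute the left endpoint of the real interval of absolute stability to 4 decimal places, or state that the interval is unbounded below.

With y'=λy (z=hλ):
  k1=λy_n ⇒ h·k1=z·y_n;  k2=λ(1+3/7z)y_n ⇒ h·k2=z(1+3/7z)y_n
  y_{n+1}/y_n = 1 − 2/5z + 7/5z(1+3/7z) = 1 + z + 3/5z²
  ⇒ R(z) = 1 + z + 3/5z².

Boundary: |R(x)|=1, x<0.
x=-0.69: |R|=0.5957
R=1: x+3/5x²=0 ⇒ x=−5/3=-1.6667; min R=1−1/(4·3/5)=0.5833>−1
Confirm numerically:
  x=-1.637: |R|=0.97086 <1
  x=-1.194: |R|=0.66138 <1
  x=-1.082: |R|=0.62043 <1
  x=-0.679: |R|=0.59762 <1
  x=-2.083: |R|=1.52033 >1
  x=-1.896: |R|=1.26089 >1
  x=-1.799: |R|=1.14284 >1
Stable set (-1.6667, 0).

left endpoint -1.6667.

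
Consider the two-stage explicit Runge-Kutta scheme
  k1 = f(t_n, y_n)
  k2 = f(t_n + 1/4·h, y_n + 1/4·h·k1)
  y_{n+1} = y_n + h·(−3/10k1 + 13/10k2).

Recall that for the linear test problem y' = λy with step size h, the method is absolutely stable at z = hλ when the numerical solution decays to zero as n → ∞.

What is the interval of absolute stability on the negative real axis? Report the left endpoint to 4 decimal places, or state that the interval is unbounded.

(-3.0769, 0).

Test eqn y'=λy, z=hλ:
  k1=λy_n ⇒ h·k1=z·y_n;  k2=λ(1+1/4z)y_n ⇒ h·k2=z(1+1/4z)y_n
  y_{n+1}/y_n = 1 − 3/10z + 13/10z(1+1/4z) = 1 + z + 13/40z²
  Hence R(z) = 1 + z + 13/40z².

Find x<0 with |R(x)|<1.
x=-1.78: |R|=0.2497
R=1: x+13/40x²=0 ⇒ x=−40/13=-3.0769; min R=1−1/(4·13/40)=0.2308>−1
Confirm numerically:
  x=-2.854: |R|=0.79323 <1
  x=-2.152: |R|=0.35311 <1
  x=-1.557: |R|=0.23088 <1
  x=-1.324: |R|=0.24572 <1
  x=-3.201: |R|=1.12908 >1
  x=-3.177: |R|=1.10333 >1
  x=-3.145: |R|=1.06958 >1
Stable set (-3.0769, 0).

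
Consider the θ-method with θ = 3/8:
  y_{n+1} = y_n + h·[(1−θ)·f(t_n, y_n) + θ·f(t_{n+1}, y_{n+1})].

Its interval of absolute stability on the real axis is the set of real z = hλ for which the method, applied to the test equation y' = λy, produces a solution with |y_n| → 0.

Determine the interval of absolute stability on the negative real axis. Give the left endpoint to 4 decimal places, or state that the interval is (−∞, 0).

z∈(-8.0000,0).

With y'=λy (z=hλ):
  y_{n+1} = y_n + z·[5/8·y_n + 3/8·y_{n+1}] ⇒ (1 − 3/8z)y_{n+1} = (1 + 5/8z)y_n
  so R(z) = (1 + 5/8z)/(1 − 3/8z).

Need |R(x)|<1, x<0.
x=-1.39: |R|=0.0863
R=−1: 1+5/8x = −1+3/8x ⇒ -1/4x=2 ⇒ x=2/(-1/4)=-8.0000
Confirm numerically:
  x=-6.769: |R|=0.91303 <1
  x=-5.881: |R|=0.83473 <1
  x=-4.523: |R|=0.67759 <1
  x=-3.686: |R|=0.54728 <1
  x=-8.296: |R|=1.01800 >1
  x=-8.191: |R|=1.01173 >1
Stable set (-8.0000, 0).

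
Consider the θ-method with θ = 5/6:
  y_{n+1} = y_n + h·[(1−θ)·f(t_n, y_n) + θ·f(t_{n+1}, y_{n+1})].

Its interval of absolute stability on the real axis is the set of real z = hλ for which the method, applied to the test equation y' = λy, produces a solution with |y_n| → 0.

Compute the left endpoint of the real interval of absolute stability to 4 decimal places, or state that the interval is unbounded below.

Test eqn y'=λy, z=hλ:
  y_{n+1} = y_n + z·[1/6·y_n + 5/6·y_{n+1}] ⇒ (1 − 5/6z)y_{n+1} = (1 + 1/6z)y_n
  ⇒ R(z) = (1 + 1/6z)/(1 − 5/6z).

Boundary: |R(x)|=1, x<0.
x=-1.63: |R|=0.3088
x=-2: |R|=0.2500
x=-10: |R|=0.0714
x=-100: |R|=0.1858
θ=5/6≥1/2 ⇒ |1+1/6x|<|1−5/6x| ∀x<0 ⇒ interval (−∞,0).

(−∞, 0) — no finite endpoint.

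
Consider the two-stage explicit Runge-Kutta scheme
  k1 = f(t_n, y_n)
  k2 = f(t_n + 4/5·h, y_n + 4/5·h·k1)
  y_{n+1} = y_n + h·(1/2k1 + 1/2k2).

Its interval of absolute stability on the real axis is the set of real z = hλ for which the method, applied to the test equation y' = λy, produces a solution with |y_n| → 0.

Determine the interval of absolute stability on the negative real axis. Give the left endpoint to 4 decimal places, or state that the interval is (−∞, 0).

(-2.5000, 0).

Test eqn y'=λy, z=hλ:
  k1=λy_n ⇒ h·k1=z·y_n;  k2=λ(1+4/5z)y_n ⇒ h·k2=z(1+4/5z)y_n
  y_{n+1}/y_n = 1 + 1/2z + 1/2z(1+4/5z) = 1 + z + 2/5z²
  Hence R(z) = 1 + z + 2/5z².

Boundary: |R(x)|=1, x<0.
x=-0.97: |R|=0.4064
R=1: x+2/5x²=0 ⇒ x=−5/2=-2.5000; min R=1−1/(4·2/5)=0.3750>−1
Confirm numerically:
  x=-1.533: |R|=0.40704 <1
  x=-1.528: |R|=0.40591 <1
  x=-1.520: |R|=0.40416 <1
  x=-1.403: |R|=0.38436 <1
  x=-2.600: |R|=1.10400 >1
  x=-2.581: |R|=1.08362 >1
Stable set (-2.5000, 0).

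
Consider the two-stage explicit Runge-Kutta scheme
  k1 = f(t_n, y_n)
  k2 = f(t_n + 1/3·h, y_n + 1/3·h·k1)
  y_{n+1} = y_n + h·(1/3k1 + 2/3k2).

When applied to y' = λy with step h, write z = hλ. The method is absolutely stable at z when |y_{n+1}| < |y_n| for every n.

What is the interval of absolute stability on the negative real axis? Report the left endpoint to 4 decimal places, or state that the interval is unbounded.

Test eqn y'=λy, z=hλ:
  k1=λy_n ⇒ h·k1=z·y_n;  k2=λ(1+1/3z)y_n ⇒ h·k2=z(1+1/3z)y_n
  y_{n+1}/y_n = 1 + 1/3z + 2/3z(1+1/3z) = 1 + z + 2/9z²
  Hence R(z) = 1 + z + 2/9z².

Solve |R(x)|<1 on ℝ⁻.
x=-1.42: |R|=0.0281
R=1: x+2/9x²=0 ⇒ x=−9/2=-4.5000; min R=1−1/(4·2/9)=-0.1250>−1
Confirm numerically:
  x=-3.795: |R|=0.40545 <1
  x=-2.942: |R|=0.01859 <1
  x=-2.211: |R|=0.12466 <1
  x=-2.128: |R|=0.12169 <1
  x=-4.962: |R|=1.50943 >1
  x=-4.672: |R|=1.17857 >1
Stable set (-4.5000, 0).

z∈(-4.5000,0).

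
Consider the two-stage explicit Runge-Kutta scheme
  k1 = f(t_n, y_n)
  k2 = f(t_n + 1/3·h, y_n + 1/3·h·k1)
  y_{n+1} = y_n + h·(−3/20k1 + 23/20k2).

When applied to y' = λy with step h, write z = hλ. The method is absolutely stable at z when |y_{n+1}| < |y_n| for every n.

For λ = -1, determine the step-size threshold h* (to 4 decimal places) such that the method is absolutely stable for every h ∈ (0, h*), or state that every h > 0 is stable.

Test eqn y'=λy, z=hλ:
  k1=λy_n ⇒ h·k1=z·y_n;  k2=λ(1+1/3z)y_n ⇒ h·k2=z(1+1/3z)y_n
  y_{n+1}/y_n = 1 − 3/20z + 23/20z(1+1/3z) = 1 + z + 23/60z²
  so R(z) = 1 + z + 23/60z².

Solve |R(x)|<1 on ℝ⁻.
x=-0.44: |R|=0.6342
R=1: x+23/60x²=0 ⇒ x=−60/23=-2.6087; min R=1−1/(4·23/60)=0.3478>−1
Confirm numerically:
  x=-2.585: |R|=0.97652 <1
  x=-2.554: |R|=0.94645 <1
  x=-1.943: |R|=0.50418 <1
  x=-2.823: |R|=1.23191 >1
  x=-2.775: |R|=1.17691 >1
  x=-2.724: |R|=1.12040 >1
Stable set (-2.6087, 0).

(-2.6087,0); λ=-1 ⇒ h* = (60/23)/1 = 2.6087.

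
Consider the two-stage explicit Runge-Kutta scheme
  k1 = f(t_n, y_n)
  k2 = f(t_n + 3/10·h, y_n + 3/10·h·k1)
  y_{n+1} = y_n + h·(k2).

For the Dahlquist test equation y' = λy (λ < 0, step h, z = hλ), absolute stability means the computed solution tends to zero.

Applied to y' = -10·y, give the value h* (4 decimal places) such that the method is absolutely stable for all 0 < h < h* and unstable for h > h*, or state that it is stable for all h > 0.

Set f=λy, z=hλ:
  k1=λy_n ⇒ h·k1=z·y_n;  k2=λ(1+3/10z)y_n ⇒ h·k2=z(1+3/10z)y_n
  y_{n+1}/y_n = 1 + z(1+3/10z) = 1 + z + 3/10z²
  so R(z) = 1 + z + 3/10z².

Boundary: |R(x)|=1, x<0.
x=-1.64: |R|=0.1669
R=1: x+3/10x²=0 ⇒ x=−10/3=-3.3333; min R=1−1/(4·3/10)=0.1667>−1
Confirm numerically:
  x=-3.083: |R|=0.76847 <1
  x=-2.603: |R|=0.42968 <1
  x=-1.555: |R|=0.17041 <1
  x=-3.840: |R|=1.58368 >1
  x=-3.554: |R|=1.23527 >1
So |R|<1 on (-3.3333, 0).

(-3.3333,0); λ=-10 ⇒ h* = (10/3)/10 = 0.3333.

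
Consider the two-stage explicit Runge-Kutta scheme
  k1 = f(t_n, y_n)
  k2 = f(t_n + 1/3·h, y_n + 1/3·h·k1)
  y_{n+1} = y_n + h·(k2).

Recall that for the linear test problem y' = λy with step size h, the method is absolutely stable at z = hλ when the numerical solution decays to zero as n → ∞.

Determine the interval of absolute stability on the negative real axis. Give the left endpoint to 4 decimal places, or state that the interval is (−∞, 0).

On y'=λy, z=hλ:
  k1=λy_n ⇒ h·k1=z·y_n;  k2=λ(1+1/3z)y_n ⇒ h·k2=z(1+1/3z)y_n
  y_{n+1}/y_n = 1 + z(1+1/3z) = 1 + z + 1/3z²
  so R(z) = 1 + z + 1/3z².

Find x<0 with |R(x)|<1.
x=-1.32: |R|=0.2608
R=1: x+1/3x²=0 ⇒ x=−3=-3.0000; min R=1−1/(4·1/3)=0.2500>−1
Confirm numerically:
  x=-2.853: |R|=0.86020 <1
  x=-2.824: |R|=0.83433 <1
  x=-2.508: |R|=0.58869 <1
  x=-3.544: |R|=1.64265 >1
  x=-3.090: |R|=1.09270 >1
Stable set (-3.0000, 0).

(-3.0000, 0).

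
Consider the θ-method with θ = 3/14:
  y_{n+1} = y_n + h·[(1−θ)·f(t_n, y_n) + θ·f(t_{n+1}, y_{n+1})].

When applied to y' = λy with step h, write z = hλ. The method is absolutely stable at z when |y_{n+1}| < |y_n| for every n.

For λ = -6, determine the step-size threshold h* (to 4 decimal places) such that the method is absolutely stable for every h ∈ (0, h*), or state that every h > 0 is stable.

(-3.5000,0); λ=-6 ⇒ h* = (7/2)/6 = 0.5833.

On y'=λy, z=hλ:
  y_{n+1} = y_n + z·[11/14·y_n + 3/14·y_{n+1}] ⇒ (1 − 3/14z)y_{n+1} = (1 + 11/14z)y_n
  R(z) = (1 + 11/14z)/(1 − 3/14z).

Need |R(x)|<1, x<0.
x=-0.88: |R|=0.2596
R=−1: 1+11/14x = −1+3/14x ⇒ -4/7x=2 ⇒ x=2/(-4/7)=-3.5000
Confirm numerically:
  x=-2.228: |R|=0.50803 <1
  x=-1.497: |R|=0.13342 <1
  x=-1.490: |R|=0.12940 <1
  x=-3.968: |R|=1.14453 >1
  x=-3.530: |R|=1.00976 >1
So |R|<1 on (-3.5000, 0).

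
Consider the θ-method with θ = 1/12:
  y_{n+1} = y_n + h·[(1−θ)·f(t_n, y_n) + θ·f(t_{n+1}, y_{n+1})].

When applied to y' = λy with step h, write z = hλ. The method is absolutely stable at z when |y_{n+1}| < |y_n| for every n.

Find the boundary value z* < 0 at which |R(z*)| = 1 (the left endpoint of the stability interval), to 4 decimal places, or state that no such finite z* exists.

left endpoint -2.4000.

With y'=λy (z=hλ):
  y_{n+1} = y_n + z·[11/12·y_n + 1/12·y_{n+1}] ⇒ (1 − 1/12z)y_{n+1} = (1 + 11/12z)y_n
  ⇒ R(z) = (1 + 11/12z)/(1 − 1/12z).

Solve |R(x)|<1 on ℝ⁻.
x=-1.19: |R|=0.0826
R=−1: 1+11/12x = −1+1/12x ⇒ -5/6x=2 ⇒ x=2/(-5/6)=-2.4000
Confirm numerically:
  x=-1.794: |R|=0.56068 <1
  x=-1.679: |R|=0.47291 <1
  x=-1.151: |R|=0.05026 <1
  x=-2.559: |R|=1.10921 >1
  x=-2.523: |R|=1.08469 >1
Stable set (-2.4000, 0).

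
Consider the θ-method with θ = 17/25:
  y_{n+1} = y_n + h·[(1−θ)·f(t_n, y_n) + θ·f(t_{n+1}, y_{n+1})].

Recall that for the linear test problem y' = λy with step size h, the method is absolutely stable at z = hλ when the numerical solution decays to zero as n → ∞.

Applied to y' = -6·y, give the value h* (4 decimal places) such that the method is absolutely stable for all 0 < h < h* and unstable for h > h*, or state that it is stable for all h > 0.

Test eqn y'=λy, z=hλ:
  y_{n+1} = y_n + z·[8/25·y_n + 17/25·y_{n+1}] ⇒ (1 − 17/25z)y_{n+1} = (1 + 8/25z)y_n
  ⇒ R(z) = (1 + 8/25z)/(1 − 17/25z).

Need |R(x)|<1, x<0.
x=-1.41: |R|=0.2802
x=-2: |R|=0.1525
x=-10: |R|=0.2821
x=-100: |R|=0.4493
θ=17/25≥1/2 ⇒ |1+8/25x|<|1−17/25x| ∀x<0 ⇒ interval (−∞,0).

unbounded; (−∞, 0). Any h>0 works for λ=-6.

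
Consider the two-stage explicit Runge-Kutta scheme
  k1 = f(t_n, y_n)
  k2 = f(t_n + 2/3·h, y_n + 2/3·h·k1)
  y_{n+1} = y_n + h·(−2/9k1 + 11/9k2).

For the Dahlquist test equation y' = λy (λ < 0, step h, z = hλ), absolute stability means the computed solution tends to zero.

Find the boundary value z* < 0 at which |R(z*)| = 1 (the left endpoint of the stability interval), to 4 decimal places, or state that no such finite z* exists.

With y'=λy (z=hλ):
  k1=λy_n ⇒ h·k1=z·y_n;  k2=λ(1+2/3z)y_n ⇒ h·k2=z(1+2/3z)y_n
  y_{n+1}/y_n = 1 − 2/9z + 11/9z(1+2/3z) = 1 + z + 22/27z²
  Hence R(z) = 1 + z + 22/27z².

Boundary: |R(x)|=1, x<0.
x=-0.44: |R|=0.7177
R=1: x+22/27x²=0 ⇒ x=−27/22=-1.2273; min R=1−1/(4·22/27)=0.6932>−1
Confirm numerically:
  x=-1.102: |R|=0.88751 <1
  x=-0.781: |R|=0.71601 <1
  x=-0.528: |R|=0.69916 <1
  x=-1.592: |R|=1.47312 >1
  x=-1.521: |R|=1.36403 >1
  x=-1.334: |R|=1.11601 >1
Stable set (-1.2273, 0).

z* = -1.2273.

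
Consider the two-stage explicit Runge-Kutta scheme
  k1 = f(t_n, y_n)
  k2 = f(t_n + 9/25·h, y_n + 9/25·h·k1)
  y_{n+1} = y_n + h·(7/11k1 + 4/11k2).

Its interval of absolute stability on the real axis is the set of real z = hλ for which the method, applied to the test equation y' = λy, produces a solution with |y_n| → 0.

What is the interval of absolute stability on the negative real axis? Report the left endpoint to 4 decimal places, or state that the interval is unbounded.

Test eqn y'=λy, z=hλ:
  k1=λy_n ⇒ h·k1=z·y_n;  k2=λ(1+9/25z)y_n ⇒ h·k2=z(1+9/25z)y_n
  y_{n+1}/y_n = 1 + 7/11z + 4/11z(1+9/25z) = 1 + z + 36/275z²
  so R(z) = 1 + z + 36/275z².

Find x<0 with |R(x)|<1.
x=-1.66: |R|=0.2993
R=1: x+36/275x²=0 ⇒ x=−275/36=-7.6389; min R=1−1/(4·36/275)=-0.9097>−1
Confirm numerically:
  x=-6.817: |R|=0.26654 <1
  x=-5.808: |R|=0.39206 <1
  x=-4.046: |R|=0.90300 <1
  x=-8.053: |R|=1.43656 >1
  x=-7.794: |R|=1.15826 >1
Interval (-7.6389, 0).

(-7.6389, 0).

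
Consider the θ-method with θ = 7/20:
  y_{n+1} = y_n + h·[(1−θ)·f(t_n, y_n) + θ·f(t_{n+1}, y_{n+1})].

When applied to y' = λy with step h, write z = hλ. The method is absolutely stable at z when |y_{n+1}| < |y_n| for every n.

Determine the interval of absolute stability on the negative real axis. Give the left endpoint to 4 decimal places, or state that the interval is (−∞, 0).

Test eqn y'=λy, z=hλ:
  y_{n+1} = y_n + z·[13/20·y_n + 7/20·y_{n+1}] ⇒ (1 − 7/20z)y_{n+1} = (1 + 13/20z)y_n
  R(z) = (1 + 13/20z)/(1 − 7/20z).

Find x<0 with |R(x)|<1.
x=-0.37: |R|=0.6724
R=−1: 1+13/20x = −1+7/20x ⇒ -3/10x=2 ⇒ x=2/(-3/10)=-6.6667
Confirm numerically:
  x=-5.619: |R|=0.89406 <1
  x=-3.563: |R|=0.58563 <1
  x=-3.112: |R|=0.48957 <1
  x=-7.120: |R|=1.03895 >1
  x=-6.753: |R|=1.00770 >1
Stable set (-6.6667, 0).

(-6.6667, 0).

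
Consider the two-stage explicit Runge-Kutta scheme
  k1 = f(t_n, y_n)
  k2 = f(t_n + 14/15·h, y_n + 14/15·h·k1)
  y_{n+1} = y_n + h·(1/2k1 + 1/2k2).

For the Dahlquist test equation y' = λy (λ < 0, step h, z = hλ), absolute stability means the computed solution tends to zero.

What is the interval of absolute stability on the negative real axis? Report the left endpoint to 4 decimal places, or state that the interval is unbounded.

With y'=λy (z=hλ):
  k1=λy_n ⇒ h·k1=z·y_n;  k2=λ(1+14/15z)y_n ⇒ h·k2=z(1+14/15z)y_n
  y_{n+1}/y_n = 1 + 1/2z + 1/2z(1+14/15z) = 1 + z + 7/15z²
  Hence R(z) = 1 + z + 7/15z².

Boundary: |R(x)|=1, x<0.
x=-0.95: |R|=0.4712
R=1: x+7/15x²=0 ⇒ x=−15/7=-2.1429; min R=1−1/(4·7/15)=0.4643>−1
Confirm numerically:
  x=-1.949: |R|=0.82368 <1
  x=-1.829: |R|=0.73211 <1
  x=-1.263: |R|=0.48141 <1
  x=-0.906: |R|=0.47706 <1
  x=-2.362: |R|=1.24155 >1
  x=-2.253: |R|=1.11580 >1
So |R|<1 on (-2.1429, 0).

z∈(-2.1429,0).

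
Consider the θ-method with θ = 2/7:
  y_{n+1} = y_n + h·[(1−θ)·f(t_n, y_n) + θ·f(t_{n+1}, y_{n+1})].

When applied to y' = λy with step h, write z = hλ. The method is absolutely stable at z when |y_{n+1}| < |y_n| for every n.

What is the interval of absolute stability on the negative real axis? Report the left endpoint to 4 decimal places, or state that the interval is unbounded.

Set f=λy, z=hλ:
  y_{n+1} = y_n + z·[5/7·y_n + 2/7·y_{n+1}] ⇒ (1 − 2/7z)y_{n+1} = (1 + 5/7z)y_n
  R(z) = (1 + 5/7z)/(1 − 2/7z).

Boundary: |R(x)|=1, x<0.
x=-1.49: |R|=0.0451
R=−1: 1+5/7x = −1+2/7x ⇒ -3/7x=2 ⇒ x=2/(-3/7)=-4.6667
Confirm numerically:
  x=-4.424: |R|=0.95406 <1
  x=-3.211: |R|=0.67464 <1
  x=-3.033: |R|=0.62490 <1
  x=-2.975: |R|=0.60811 <1
  x=-5.072: |R|=1.07093 >1
  x=-4.981: |R|=1.05559 >1
  x=-4.716: |R|=1.00901 >1
So |R|<1 on (-4.6667, 0).

z∈(-4.6667,0).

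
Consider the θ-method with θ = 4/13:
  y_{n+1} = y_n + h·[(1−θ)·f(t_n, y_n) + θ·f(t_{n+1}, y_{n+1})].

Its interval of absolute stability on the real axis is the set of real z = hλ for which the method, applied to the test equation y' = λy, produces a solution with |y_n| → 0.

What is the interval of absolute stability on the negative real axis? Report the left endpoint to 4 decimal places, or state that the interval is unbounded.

With y'=λy (z=hλ):
  y_{n+1} = y_n + z·[9/13·y_n + 4/13·y_{n+1}] ⇒ (1 − 4/13z)y_{n+1} = (1 + 9/13z)y_n
  Hence R(z) = (1 + 9/13z)/(1 − 4/13z).

Find x<0 with |R(x)|<1.
x=-1.34: |R|=0.0512
R=−1: 1+9/13x = −1+4/13x ⇒ -5/13x=2 ⇒ x=2/(-5/13)=-5.2000
Confirm numerically:
  x=-4.618: |R|=0.90754 <1
  x=-3.792: |R|=0.75007 <1
  x=-3.048: |R|=0.57288 <1
  x=-5.545: |R|=1.04903 >1
  x=-5.237: |R|=1.00545 >1
Interval (-5.2000, 0).

z∈(-5.2000,0).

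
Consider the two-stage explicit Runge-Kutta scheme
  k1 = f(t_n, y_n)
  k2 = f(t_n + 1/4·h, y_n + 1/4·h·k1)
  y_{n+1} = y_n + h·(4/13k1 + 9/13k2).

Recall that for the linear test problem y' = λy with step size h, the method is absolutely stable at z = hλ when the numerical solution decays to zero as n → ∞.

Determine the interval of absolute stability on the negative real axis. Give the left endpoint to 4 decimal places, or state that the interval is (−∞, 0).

On y'=λy, z=hλ:
  k1=λy_n ⇒ h·k1=z·y_n;  k2=λ(1+1/4z)y_n ⇒ h·k2=z(1+1/4z)y_n
  y_{n+1}/y_n = 1 + 4/13z + 9/13z(1+1/4z) = 1 + z + 9/52z²
  so R(z) = 1 + z + 9/52z².

Need |R(x)|<1, x<0.
x=-0.67: |R|=0.4077
R=1: x+9/52x²=0 ⇒ x=−52/9=-5.7778; min R=1−1/(4·9/52)=-0.4444>−1
Confirm numerically:
  x=-5.652: |R|=0.87696 <1
  x=-4.362: |R|=0.06886 <1
  x=-3.842: |R|=0.28722 <1
  x=-6.080: |R|=1.31803 >1
  x=-5.953: |R|=1.18054 >1
So |R|<1 on (-5.7778, 0).

z∈(-5.7778,0).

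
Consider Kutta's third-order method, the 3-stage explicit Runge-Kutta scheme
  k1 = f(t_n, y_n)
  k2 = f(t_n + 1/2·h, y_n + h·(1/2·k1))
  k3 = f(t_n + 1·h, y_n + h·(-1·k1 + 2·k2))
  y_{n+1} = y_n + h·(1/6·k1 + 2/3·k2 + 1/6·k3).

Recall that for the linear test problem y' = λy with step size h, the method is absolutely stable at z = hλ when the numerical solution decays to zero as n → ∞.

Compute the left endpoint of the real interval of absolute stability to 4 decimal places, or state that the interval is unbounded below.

Set f=λy, z=hλ:
  order 3, 3-stage ⇒ R(z)=1+z+z^2/2+z^3/6
  (e.g. R(-0.37)=0.69001, |R|=0.69001)

Need |R(x)|<1, x<0.
x=-0.37: |R|=0.6900
|R(-2.63)|=1.2035 |R(-2.07)|=0.4058 |R(-1.98)|=0.3135
Bisect:
  x_lo=-3.3992 |R|=3.1681  x_hi=-0.2904 |R|=0.7477
  mid=-1.84480 |R|=0.18956 →hi
  mid=-2.62203 |R|=1.18893 →lo
  mid=-2.23342 |R|=0.59611 →hi
  mid=-2.42772 |R|=0.86557 →hi
  mid=-2.52487 |R|=1.02005 →lo
  mid=-2.47630 |R|=0.94107 →hi
  mid=-2.50058 |R|=0.98012 →hi
  mid=-2.51273 |R|=0.99997 →hi
  mid=-2.51880 |R|=1.00998 →lo
  mid=-2.51577 |R|=1.00497 →lo
  ...
  [-2.51292,-2.51273] ⇒ x*=-2.5127
Stable set (-2.5127, 0).

z* = -2.5127.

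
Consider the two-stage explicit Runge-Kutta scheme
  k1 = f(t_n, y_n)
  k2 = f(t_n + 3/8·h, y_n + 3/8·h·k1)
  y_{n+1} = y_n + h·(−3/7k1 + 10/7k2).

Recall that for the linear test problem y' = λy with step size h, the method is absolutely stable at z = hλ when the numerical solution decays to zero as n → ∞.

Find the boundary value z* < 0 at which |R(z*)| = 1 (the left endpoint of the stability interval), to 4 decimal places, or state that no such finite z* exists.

On y'=λy, z=hλ:
  k1=λy_n ⇒ h·k1=z·y_n;  k2=λ(1+3/8z)y_n ⇒ h·k2=z(1+3/8z)y_n
  y_{n+1}/y_n = 1 − 3/7z + 10/7z(1+3/8z) = 1 + z + 15/28z²
  ⇒ R(z) = 1 + z + 15/28z².

Find x<0 with |R(x)|<1.
x=-1.64: |R|=0.8009
R=1: x+15/28x²=0 ⇒ x=−28/15=-1.8667; min R=1−1/(4·15/28)=0.5333>−1
Confirm numerically:
  x=-1.655: |R|=0.81233 <1
  x=-1.517: |R|=0.71583 <1
  x=-1.229: |R|=0.58016 <1
  x=-1.018: |R|=0.53717 <1
  x=-2.449: |R|=1.76400 >1
  x=-2.437: |R|=1.74459 >1
Interval (-1.8667, 0).

z* = -1.8667.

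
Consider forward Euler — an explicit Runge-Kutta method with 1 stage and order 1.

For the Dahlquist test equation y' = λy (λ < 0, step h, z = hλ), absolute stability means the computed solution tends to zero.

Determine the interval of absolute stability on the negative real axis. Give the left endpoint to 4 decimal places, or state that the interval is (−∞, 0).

On y'=λy, z=hλ:
  order 1, 1-stage ⇒ R(z)=1+z
  (e.g. R(-1.29)=-0.29000, |R|=0.29000)

Need |R(x)|<1, x<0.
x=-1.29: |R|=0.2900
|R(-2.14)|=1.1400 |R(-1.57)|=0.5700 |R(-1.06)|=0.0600
Bisect:
  x_lo=-2.7344 |R|=1.7344  x_hi=-0.2380 |R|=0.7620
  mid=-1.48620 |R|=0.48620 →hi
  mid=-2.11031 |R|=1.11031 →lo
  mid=-1.79826 |R|=0.79826 →hi
  mid=-1.95428 |R|=0.95428 →hi
  mid=-2.03230 |R|=1.03230 →lo
  mid=-1.99329 |R|=0.99329 →hi
  mid=-2.01279 |R|=1.01279 →lo
  mid=-2.00304 |R|=1.00304 →lo
  mid=-1.99816 |R|=0.99816 →hi
  mid=-2.00060 |R|=1.00060 →lo
  ...
  [-2.00015,-1.99999] ⇒ x*=-2.0000
Interval (-2.0000, 0).

(-2.0000, 0).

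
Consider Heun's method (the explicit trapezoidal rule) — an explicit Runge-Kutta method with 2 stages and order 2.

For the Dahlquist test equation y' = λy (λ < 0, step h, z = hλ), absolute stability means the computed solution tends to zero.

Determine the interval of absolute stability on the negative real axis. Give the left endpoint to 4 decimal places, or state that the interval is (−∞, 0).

Set f=λy, z=hλ:
  order 2, 2-stage ⇒ R(z)=1+z+z^2/2
  (e.g. R(-1.78)=0.80420, |R|=0.80420)

Boundary: |R(x)|=1, x<0.
x=-1.78: |R|=0.8042
|R(-0.68)|=0.5512 |R(-0.66)|=0.5578 |R(-0.52)|=0.6152
Bisect:
  x_lo=-2.3054 |R|=1.3520  x_hi=-0.1295 |R|=0.8788
  mid=-1.21745 |R|=0.52364 →hi
  mid=-1.76140 |R|=0.78987 →hi
  mid=-2.03338 |R|=1.03394 →lo
  mid=-1.89739 |R|=0.90266 →hi
  mid=-1.96539 |R|=0.96599 →hi
  mid=-1.99939 |R|=0.99939 →hi
  mid=-2.01638 |R|=1.01652 →lo
  mid=-2.00788 |R|=1.00792 →lo
  ...
  [-2.00005,-1.99992] ⇒ x*=-2.0000
Interval (-2.0000, 0).

z∈(-2.0000,0).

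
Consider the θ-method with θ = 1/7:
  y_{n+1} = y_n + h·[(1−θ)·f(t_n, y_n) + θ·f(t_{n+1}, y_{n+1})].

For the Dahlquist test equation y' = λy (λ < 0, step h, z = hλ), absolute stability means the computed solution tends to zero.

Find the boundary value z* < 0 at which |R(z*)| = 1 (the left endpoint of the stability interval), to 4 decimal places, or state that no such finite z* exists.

Test eqn y'=λy, z=hλ:
  y_{n+1} = y_n + z·[6/7·y_n + 1/7·y_{n+1}] ⇒ (1 − 1/7z)y_{n+1} = (1 + 6/7z)y_n
  R(z) = (1 + 6/7z)/(1 − 1/7z).

Solve |R(x)|<1 on ℝ⁻.
x=-0.88: |R|=0.2183
R=−1: 1+6/7x = −1+1/7x ⇒ -5/7x=2 ⇒ x=2/(-5/7)=-2.8000
Confirm numerically:
  x=-2.262: |R|=0.70957 <1
  x=-1.857: |R|=0.46765 <1
  x=-1.402: |R|=0.16806 <1
  x=-1.304: |R|=0.09923 <1
  x=-3.304: |R|=1.24457 >1
  x=-3.247: |R|=1.21811 >1
  x=-3.113: |R|=1.15475 >1
Stable set (-2.8000, 0).

left endpoint -2.8000.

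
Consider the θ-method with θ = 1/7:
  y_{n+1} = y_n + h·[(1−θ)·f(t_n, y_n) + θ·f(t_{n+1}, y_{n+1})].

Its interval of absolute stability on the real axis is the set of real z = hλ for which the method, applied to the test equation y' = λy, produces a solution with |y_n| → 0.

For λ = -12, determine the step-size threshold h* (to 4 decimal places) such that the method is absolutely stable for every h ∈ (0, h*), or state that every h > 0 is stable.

(-2.8000,0); λ=-12 ⇒ h* = (14/5)/12 = 0.2333.

Test eqn y'=λy, z=hλ:
  y_{n+1} = y_n + z·[6/7·y_n + 1/7·y_{n+1}] ⇒ (1 − 1/7z)y_{n+1} = (1 + 6/7z)y_n
  Hence R(z) = (1 + 6/7z)/(1 − 1/7z).

Need |R(x)|<1, x<0.
x=-1.27: |R|=0.0750
R=−1: 1+6/7x = −1+1/7x ⇒ -5/7x=2 ⇒ x=2/(-5/7)=-2.8000
Confirm numerically:
  x=-2.652: |R|=0.92333 <1
  x=-1.794: |R|=0.42802 <1
  x=-1.723: |R|=0.38267 <1
  x=-1.233: |R|=0.04834 <1
  x=-3.356: |R|=1.26844 >1
  x=-3.247: |R|=1.21811 >1
  x=-2.927: |R|=1.06397 >1
Interval (-2.8000, 0).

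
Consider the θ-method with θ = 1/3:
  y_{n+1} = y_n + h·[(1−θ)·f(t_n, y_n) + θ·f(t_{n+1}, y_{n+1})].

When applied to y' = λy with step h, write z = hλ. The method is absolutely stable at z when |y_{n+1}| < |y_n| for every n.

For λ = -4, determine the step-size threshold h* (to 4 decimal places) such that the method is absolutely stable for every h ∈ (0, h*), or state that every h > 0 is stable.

(-6.0000,0); λ=-4 ⇒ h* = (6)/4 = 1.5000.

On y'=λy, z=hλ:
  y_{n+1} = y_n + z·[2/3·y_n + 1/3·y_{n+1}] ⇒ (1 − 1/3z)y_{n+1} = (1 + 2/3z)y_n
  R(z) = (1 + 2/3z)/(1 − 1/3z).

Find x<0 with |R(x)|<1.
x=-0.54: |R|=0.5424
R=−1: 1+2/3x = −1+1/3x ⇒ -1/3x=2 ⇒ x=2/(-1/3)=-6.0000
Confirm numerically:
  x=-5.888: |R|=0.98740 <1
  x=-4.084: |R|=0.72953 <1
  x=-3.019: |R|=0.50474 <1
  x=-6.504: |R|=1.05303 >1
  x=-6.378: |R|=1.04031 >1
  x=-6.356: |R|=1.03805 >1
Stable set (-6.0000, 0).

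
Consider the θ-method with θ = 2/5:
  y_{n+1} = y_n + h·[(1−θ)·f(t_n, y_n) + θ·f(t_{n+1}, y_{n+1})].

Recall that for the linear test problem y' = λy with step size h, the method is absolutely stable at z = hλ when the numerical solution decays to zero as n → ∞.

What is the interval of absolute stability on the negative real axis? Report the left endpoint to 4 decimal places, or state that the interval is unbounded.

z∈(-10.0000,0).

On y'=λy, z=hλ:
  y_{n+1} = y_n + z·[3/5·y_n + 2/5·y_{n+1}] ⇒ (1 − 2/5z)y_{n+1} = (1 + 3/5z)y_n
  ⇒ R(z) = (1 + 3/5z)/(1 − 2/5z).

Need |R(x)|<1, x<0.
x=-0.5: |R|=0.5833
R=−1: 1+3/5x = −1+2/5x ⇒ -1/5x=2 ⇒ x=2/(-1/5)=-10.0000
Confirm numerically:
  x=-5.583: |R|=0.72677 <1
  x=-5.219: |R|=0.69031 <1
  x=-4.352: |R|=0.58786 <1
  x=-10.431: |R|=1.01667 >1
  x=-10.427: |R|=1.01652 >1
  x=-10.089: |R|=1.00353 >1
Interval (-10.0000, 0).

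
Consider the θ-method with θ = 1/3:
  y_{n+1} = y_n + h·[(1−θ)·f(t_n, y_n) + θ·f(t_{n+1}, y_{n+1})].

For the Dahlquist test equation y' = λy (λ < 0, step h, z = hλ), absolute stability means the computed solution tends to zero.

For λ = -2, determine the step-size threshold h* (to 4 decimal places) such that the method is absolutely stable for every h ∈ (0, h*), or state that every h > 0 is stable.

(-6.0000,0); λ=-2 ⇒ h* = (6)/2 = 3.0000.

With y'=λy (z=hλ):
  y_{n+1} = y_n + z·[2/3·y_n + 1/3·y_{n+1}] ⇒ (1 − 1/3z)y_{n+1} = (1 + 2/3z)y_n
  so R(z) = (1 + 2/3z)/(1 − 1/3z).

Need |R(x)|<1, x<0.
x=-0.84: |R|=0.3437
R=−1: 1+2/3x = −1+1/3x ⇒ -1/3x=2 ⇒ x=2/(-1/3)=-6.0000
Confirm numerically:
  x=-5.690: |R|=0.96433 <1
  x=-4.922: |R|=0.86392 <1
  x=-4.268: |R|=0.76170 <1
  x=-3.768: |R|=0.67021 <1
  x=-6.253: |R|=1.02734 >1
  x=-6.109: |R|=1.01197 >1
Interval (-6.0000, 0).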